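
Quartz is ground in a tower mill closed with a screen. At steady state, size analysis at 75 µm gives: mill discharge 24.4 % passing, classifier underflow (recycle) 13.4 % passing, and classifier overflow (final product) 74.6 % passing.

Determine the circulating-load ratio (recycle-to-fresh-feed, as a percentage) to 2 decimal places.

Balance %-passing 75 µm (r = R/F):
(1+r)d = ru + o → r = (o−d)/(d−u)
r = (74.6 − 24.4)/(24.4 − 13.4) = 50.2/11.0 = 4.5636
CL = 100·r = 456.36 %

CL = 456.36 %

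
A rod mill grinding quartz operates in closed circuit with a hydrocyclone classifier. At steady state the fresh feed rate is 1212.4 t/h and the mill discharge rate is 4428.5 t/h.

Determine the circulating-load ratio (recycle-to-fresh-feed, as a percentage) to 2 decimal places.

M = F + R at steady state, so:
R = M − F = 4428.5 − 1212.4 = 3216.1 t/h
CL = 100·R/F = 100·3216.1/1212.4 = 265.27 %

CL = 265.27 %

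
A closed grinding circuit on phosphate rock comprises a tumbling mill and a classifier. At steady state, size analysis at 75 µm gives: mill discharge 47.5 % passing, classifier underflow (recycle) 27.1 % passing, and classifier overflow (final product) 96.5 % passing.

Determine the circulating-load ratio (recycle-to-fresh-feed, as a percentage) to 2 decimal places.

CL = 240.20 %

Balance %-passing 75 µm (r = R/F):
d + r·d = r·u + o → r(d−u) = o−d
r = (96.5 − 47.5)/(47.5 − 27.1) = 49.0/20.4 = 2.4020
CL = 100·r = 240.20 %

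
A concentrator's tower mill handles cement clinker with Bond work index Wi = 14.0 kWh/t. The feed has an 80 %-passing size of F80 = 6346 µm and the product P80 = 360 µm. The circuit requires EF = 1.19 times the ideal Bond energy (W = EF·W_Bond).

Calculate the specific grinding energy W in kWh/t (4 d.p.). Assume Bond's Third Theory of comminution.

W = 6.6892 kWh/t

W = 10 Wi (1/√P80 − 1/√F80)  [Bond]
1/√360 = 0.052705;  1/√6346 = 0.012553
W = 10·14.0·(0.052705 − 0.012553) = 5.6212 kWh/t
W_actual = 1.19 × 5.6212 = 6.6892 kWh/t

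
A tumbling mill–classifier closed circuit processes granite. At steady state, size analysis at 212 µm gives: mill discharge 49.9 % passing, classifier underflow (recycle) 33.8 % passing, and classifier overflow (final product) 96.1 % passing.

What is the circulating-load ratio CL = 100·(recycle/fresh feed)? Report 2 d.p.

Balance %-passing 212 µm (r = R/F):
Fd + Rd = Ru + Fo ⇒ R/F = (o−d)/(d−u)
r = (96.1 − 49.9)/(49.9 − 33.8) = 46.2/16.1 = 2.8696
CL = 100·r = 286.96 %

CL = 286.96 %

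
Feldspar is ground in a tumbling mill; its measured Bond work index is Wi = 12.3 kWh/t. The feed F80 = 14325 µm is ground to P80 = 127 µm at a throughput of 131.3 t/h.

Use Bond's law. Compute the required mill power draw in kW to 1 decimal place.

P = 1298.1 kW

Bond:  W = 10 Wi (1/√P − 1/√F)
W = 10·12.3·(1/√127 − 1/√14325) = 10·12.3·(0.080381) = 9.8868 kWh/t
P_mill = W·ṁ = 9.8868·131.3 = 1298.1 kW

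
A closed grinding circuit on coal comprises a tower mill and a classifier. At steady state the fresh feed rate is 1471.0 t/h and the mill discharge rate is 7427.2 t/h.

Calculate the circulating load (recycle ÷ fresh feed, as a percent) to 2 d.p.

CL = 404.91 %

Mill node: discharge = fresh + recycle.
R = M − F = 7427.2 − 1471.0 = 5956.2 t/h
CL = 100·R/F = 100·5956.2/1471.0 = 404.91 %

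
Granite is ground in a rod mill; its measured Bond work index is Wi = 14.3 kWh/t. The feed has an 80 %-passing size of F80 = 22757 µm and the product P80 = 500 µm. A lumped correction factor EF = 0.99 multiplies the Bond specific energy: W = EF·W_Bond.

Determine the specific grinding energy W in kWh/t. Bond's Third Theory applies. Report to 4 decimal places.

W = 5.3927 kWh/t

W = 10·Wi·[P80^(−½) − F80^(−½)]
1/√500 = 0.044721;  1/√22757 = 0.006629
W = 10·14.3·(0.044721 − 0.006629) = 5.4472 kWh/t
W_actual = 0.99 × 5.4472 = 5.3927 kWh/t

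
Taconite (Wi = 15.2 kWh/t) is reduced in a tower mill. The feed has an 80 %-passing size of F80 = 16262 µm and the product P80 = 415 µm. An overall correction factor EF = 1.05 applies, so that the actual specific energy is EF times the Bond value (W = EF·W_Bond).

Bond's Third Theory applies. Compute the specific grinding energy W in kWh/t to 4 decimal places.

W = 10 Wi (1/√P80 − 1/√F80)  [Bond]
1/√415 = 0.049088;  1/√16262 = 0.007842
W = 10·15.2·(0.049088 − 0.007842) = 6.2694 kWh/t
Apply correction: 6.2694 × 1.05 = 6.5829 kWh/t

W = 6.5829 kWh/t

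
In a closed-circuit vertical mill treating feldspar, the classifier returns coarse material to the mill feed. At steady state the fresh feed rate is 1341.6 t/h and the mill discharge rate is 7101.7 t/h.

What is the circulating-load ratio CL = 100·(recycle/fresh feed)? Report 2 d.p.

Discharge = new feed + return, hence
R = M − F = 7101.7 − 1341.6 = 5760.1 t/h
CL = 100·R/F = 100·5760.1/1341.6 = 429.35 %

CL = 429.35 %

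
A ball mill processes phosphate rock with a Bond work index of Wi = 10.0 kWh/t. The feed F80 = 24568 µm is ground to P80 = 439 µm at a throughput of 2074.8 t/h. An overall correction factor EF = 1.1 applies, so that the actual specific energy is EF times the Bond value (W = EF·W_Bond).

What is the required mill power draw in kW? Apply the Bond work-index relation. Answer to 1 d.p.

W = 10·Wi·(P80^(-½) − F80^(-½))
W = 10·10.0·(1/√439 − 1/√24568) = 10·10.0·(0.041347) = 4.1347 kWh/t
With EF = 1.1: W = 4.1347·1.1 = 4.5482 kWh/t
Power = W × throughput = 4.5482 kWh/t × 2074.8 t/h = 9436.7 kW

P = 9436.7 kW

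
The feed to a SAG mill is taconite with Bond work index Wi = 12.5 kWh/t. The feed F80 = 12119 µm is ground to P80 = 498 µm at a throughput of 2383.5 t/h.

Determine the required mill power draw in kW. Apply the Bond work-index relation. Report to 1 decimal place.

P = 10644.5 kW

Bond: W = 10·Wi·(1/√P80 − 1/√F80)
W = 10·12.5·(1/√498 − 1/√12119) = 10·12.5·(0.035727) = 4.4659 kWh/t
P_mill = W·ṁ = 4.4659·2383.5 = 10644.5 kW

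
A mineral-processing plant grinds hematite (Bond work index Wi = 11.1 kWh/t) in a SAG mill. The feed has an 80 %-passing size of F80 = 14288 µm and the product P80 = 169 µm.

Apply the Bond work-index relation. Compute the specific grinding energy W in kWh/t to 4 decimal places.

W = 7.6098 kWh/t

W = 10·Wi·(P80^(-½) − F80^(-½))
1/√169 = 0.076923;  1/√14288 = 0.008366
W = 10·11.1·(0.076923 − 0.008366) = 7.6098 kWh/t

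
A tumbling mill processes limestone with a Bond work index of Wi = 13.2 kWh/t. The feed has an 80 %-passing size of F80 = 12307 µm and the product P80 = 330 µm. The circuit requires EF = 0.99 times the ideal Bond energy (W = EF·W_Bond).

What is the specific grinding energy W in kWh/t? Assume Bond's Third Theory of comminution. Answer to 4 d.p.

W = 6.0157 kWh/t

W_Bond = 10·Wi·(1/√P₈₀ − 1/√F₈₀)
1/√330 = 0.055048;  1/√12307 = 0.009014
W = 10·13.2·(0.055048 − 0.009014) = 6.0765 kWh/t
Apply correction: 6.0765 × 0.99 = 6.0157 kWh/t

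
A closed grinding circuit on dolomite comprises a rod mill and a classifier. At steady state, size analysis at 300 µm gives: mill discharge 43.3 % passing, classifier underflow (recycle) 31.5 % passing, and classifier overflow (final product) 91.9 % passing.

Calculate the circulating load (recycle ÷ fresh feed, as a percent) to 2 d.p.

CL = 411.86 %

Balance %-passing 300 µm (r = R/F):
(1+r)d = ru + o → r = (o−d)/(d−u)
r = (91.9 − 43.3)/(43.3 − 31.5) = 48.6/11.8 = 4.1186
CL = 100·r = 411.86 %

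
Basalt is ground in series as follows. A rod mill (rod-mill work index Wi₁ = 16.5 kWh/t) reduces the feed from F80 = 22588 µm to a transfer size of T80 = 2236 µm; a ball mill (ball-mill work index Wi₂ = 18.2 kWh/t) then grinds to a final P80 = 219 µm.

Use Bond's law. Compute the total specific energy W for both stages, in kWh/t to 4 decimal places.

W = 10 Wi / √P80 − 10 Wi / √F80
Stage 1 (22588→2236 µm, Wi₁=16.5): W₁ = 10·16.5·(0.021148 − 0.006654) = 2.3915 kWh/t
Stage 2 (2236→219 µm, Wi₂=18.2): W₂ = 10·18.2·(0.067574 − 0.021148) = 8.4495 kWh/t
W = W₁ + W₂ = 2.3915 + 8.4495 = 10.8411 kWh/t

W = 10.8411 kWh/t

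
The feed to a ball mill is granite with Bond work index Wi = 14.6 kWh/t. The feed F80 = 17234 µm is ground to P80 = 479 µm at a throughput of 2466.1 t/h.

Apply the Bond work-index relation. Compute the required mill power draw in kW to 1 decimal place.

P = 13708.5 kW

Bond:  W = 10 Wi (1/√P − 1/√F)
W = 10·14.6·(1/√479 − 1/√17234) = 10·14.6·(0.038074) = 5.5588 kWh/t
P = W·T = 5.5588·2466.1 = 13708.5 kW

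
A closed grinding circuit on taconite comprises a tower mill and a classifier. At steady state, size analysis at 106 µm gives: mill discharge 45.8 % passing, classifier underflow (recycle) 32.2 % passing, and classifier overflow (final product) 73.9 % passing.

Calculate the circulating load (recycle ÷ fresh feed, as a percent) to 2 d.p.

CL = 206.62 %

Let r = R/F. Size balance at 106 µm:
(1+r)d = ru + o → r = (o−d)/(d−u)
r = (73.9 − 45.8)/(45.8 − 32.2) = 28.1/13.6 = 2.0662
CL = 100·r = 206.62 %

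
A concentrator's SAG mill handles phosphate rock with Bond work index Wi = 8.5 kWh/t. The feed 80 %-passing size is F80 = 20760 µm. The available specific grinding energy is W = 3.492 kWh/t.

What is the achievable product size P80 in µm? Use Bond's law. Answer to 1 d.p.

W = 10·Wi·[P80^(−½) − F80^(−½)]
1/√P80 = 1/√F80 + W/(10·Wi)
  = 3.4920/(10·8.5) + 1/√20760 = 0.041082 + 0.006940 = 0.048023
P80 = (1/0.048023)² = 20.8234² = 433.62 µm

P80 = 433.6 µm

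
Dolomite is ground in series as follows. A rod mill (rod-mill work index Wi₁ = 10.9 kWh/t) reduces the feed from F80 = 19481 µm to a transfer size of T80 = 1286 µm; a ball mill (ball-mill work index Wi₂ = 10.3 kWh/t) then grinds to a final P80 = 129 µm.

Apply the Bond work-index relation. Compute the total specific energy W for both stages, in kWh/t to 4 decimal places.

W = 8.4550 kWh/t

Bond: W = 10·Wi·(1/√P80 − 1/√F80)
Stage 1 (19481→1286 µm, Wi₁=10.9): W₁ = 10·10.9·(0.027886 − 0.007165) = 2.2586 kWh/t
Stage 2 (1286→129 µm, Wi₂=10.3): W₂ = 10·10.3·(0.088045 − 0.027886) = 6.1964 kWh/t
W = W₁ + W₂ = 2.2586 + 6.1964 = 8.4550 kWh/t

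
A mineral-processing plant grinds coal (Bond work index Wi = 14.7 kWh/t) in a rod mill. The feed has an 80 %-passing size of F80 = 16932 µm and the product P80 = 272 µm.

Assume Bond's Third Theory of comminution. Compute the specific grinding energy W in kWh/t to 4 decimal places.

Bond: W = 10·Wi·(1/√P80 − 1/√F80)
1/√272 = 0.060634;  1/√16932 = 0.007685
W = 10·14.7·(0.060634 − 0.007685) = 7.7835 kWh/t

W = 7.7835 kWh/t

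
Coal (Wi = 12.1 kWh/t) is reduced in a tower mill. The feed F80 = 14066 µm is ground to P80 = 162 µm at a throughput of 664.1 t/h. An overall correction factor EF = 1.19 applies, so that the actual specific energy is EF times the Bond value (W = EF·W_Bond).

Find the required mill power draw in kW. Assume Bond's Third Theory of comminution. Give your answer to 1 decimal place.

W = 10·Wi·(P80^(-½) − F80^(-½))
W = 10·12.1·(1/√162 − 1/√14066) = 10·12.1·(0.070136) = 8.4864 kWh/t
W_actual = 1.19 × 8.4864 = 10.0988 kWh/t
P = W·T = 10.0988·664.1 = 6706.6 kW

P = 6706.6 kW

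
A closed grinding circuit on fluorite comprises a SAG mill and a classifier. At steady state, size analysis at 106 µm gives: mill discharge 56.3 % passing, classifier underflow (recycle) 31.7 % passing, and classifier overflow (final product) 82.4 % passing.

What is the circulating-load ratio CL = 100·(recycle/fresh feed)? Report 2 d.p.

Two-product formula at 106 µm:
(1+r)·d = r·u + o ⇒ r = (o−d)/(d−u)
r = (82.4 − 56.3)/(56.3 − 31.7) = 26.1/24.6 = 1.0610
CL = 100·r = 106.10 %

CL = 106.10 %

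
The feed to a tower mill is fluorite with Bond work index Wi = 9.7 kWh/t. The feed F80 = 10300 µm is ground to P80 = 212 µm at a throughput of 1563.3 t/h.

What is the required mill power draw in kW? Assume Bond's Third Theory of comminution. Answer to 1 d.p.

W = 10 Wi (1/√P80 − 1/√F80)  [Bond]
W = 10·9.7·(1/√212 − 1/√10300) = 10·9.7·(0.058827) = 5.7062 kWh/t
Mill draw = 5.7062 × 1563.3 = 8920.5 kW

P = 8920.5 kW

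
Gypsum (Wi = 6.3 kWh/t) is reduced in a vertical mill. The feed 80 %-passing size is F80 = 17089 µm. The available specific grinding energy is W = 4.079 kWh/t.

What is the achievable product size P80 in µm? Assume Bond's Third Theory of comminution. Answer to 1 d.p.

P80 = 190.8 µm

W = 10 Wi (P80^-0.5 − F80^-0.5)
P80^-0.5 = F80^-0.5 + W/(10 Wi)
  = 4.0790/(10·6.3) + 1/√17089 = 0.064746 + 0.007650 = 0.072396
P80 = (1/0.072396)² = 13.8130² = 190.80 µm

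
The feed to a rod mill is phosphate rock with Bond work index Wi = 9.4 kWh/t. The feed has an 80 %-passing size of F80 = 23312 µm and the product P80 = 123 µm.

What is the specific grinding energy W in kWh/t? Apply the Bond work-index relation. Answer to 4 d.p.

W = 10 Wi (1/√P80 − 1/√F80)  [Bond]
1/√123 = 0.090167;  1/√23312 = 0.006550
W = 10·9.4·(0.090167 − 0.006550) = 7.8600 kWh/t

W = 7.8600 kWh/t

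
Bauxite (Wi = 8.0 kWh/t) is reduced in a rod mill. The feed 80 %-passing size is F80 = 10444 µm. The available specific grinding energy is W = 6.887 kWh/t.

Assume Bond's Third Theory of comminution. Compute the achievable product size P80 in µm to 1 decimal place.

P80 = 108.8 µm

W = 10 Wi (1/√P80 − 1/√F80)  [Bond]
1/√P80 = 1/√F80 + W/(10·Wi)
  = 6.8870/(10·8.0) + 1/√10444 = 0.086087 + 0.009785 = 0.095873
P80 = (1/0.095873)² = 10.4305² = 108.80 µm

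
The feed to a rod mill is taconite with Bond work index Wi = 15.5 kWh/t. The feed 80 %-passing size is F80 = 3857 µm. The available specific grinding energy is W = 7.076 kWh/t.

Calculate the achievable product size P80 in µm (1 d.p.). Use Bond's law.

W_Bond = 10·Wi·(1/√P₈₀ − 1/√F₈₀)
1/√P80 = 1/√F80 + W/(10·Wi)
  = 7.0760/(10·15.5) + 1/√3857 = 0.045652 + 0.016102 = 0.061753
P80 = (1/0.061753)² = 16.1934² = 262.23 µm

P80 = 262.2 µm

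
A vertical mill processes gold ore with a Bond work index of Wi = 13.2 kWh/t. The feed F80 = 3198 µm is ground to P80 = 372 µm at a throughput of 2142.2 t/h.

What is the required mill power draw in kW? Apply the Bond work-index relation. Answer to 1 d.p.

P = 9660.7 kW

W = 10 Wi / √P80 − 10 Wi / √F80
W = 10·13.2·(1/√372 − 1/√3198) = 10·13.2·(0.034164) = 4.5097 kWh/t
Power = W × throughput = 4.5097 kWh/t × 2142.2 t/h = 9660.7 kW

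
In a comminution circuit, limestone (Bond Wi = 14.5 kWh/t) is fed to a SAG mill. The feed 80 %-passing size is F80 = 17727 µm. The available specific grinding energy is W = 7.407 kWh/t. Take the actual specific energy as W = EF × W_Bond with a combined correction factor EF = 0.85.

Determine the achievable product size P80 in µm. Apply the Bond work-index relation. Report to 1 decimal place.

P80 = 218.8 µm

W = 10 Wi (1/√P80 − 1/√F80)  [Bond]
W_Bond = W / EF = 7.407 / 0.85 = 8.7141 kWh/t
P80^-0.5 = F80^-0.5 + W_Bond/(10 Wi)
  = 8.7141/(10·14.5) + 1/√17727 = 0.060097 + 0.007511 = 0.067608
P80 = (1/0.067608)² = 14.7911² = 218.78 µm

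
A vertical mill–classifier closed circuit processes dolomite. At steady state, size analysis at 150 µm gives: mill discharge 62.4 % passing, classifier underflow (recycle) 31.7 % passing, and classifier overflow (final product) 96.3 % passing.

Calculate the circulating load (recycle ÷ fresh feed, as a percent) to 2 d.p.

Classifier node, passing 150 µm:
d + r·d = r·u + o → r(d−u) = o−d
r = (96.3 − 62.4)/(62.4 − 31.7) = 33.9/30.7 = 1.1042
CL = 100·r = 110.42 %

CL = 110.42 %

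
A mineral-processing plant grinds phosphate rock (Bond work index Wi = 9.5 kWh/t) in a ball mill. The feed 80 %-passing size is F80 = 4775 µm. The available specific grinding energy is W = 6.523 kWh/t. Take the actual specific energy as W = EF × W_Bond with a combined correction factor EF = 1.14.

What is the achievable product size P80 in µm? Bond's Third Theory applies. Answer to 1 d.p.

P80 = 179.2 µm

Bond:  W = 10 Wi (1/√P − 1/√F)
W_Bond = W / EF = 6.523 / 1.14 = 5.7219 kWh/t
⇒ 1/√P80 = W_Bond/(10 Wi) + 1/√F80
  = 5.7219/(10·9.5) + 1/√4775 = 0.060231 + 0.014471 = 0.074702
P80 = (1/0.074702)² = 13.3865² = 179.20 µm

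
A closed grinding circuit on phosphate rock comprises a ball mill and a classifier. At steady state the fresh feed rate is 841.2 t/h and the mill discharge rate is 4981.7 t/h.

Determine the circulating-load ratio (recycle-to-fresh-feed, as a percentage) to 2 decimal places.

CL = 492.21 %

Steady state: M = F + R.
R = M − F = 4981.7 − 841.2 = 4140.5 t/h
CL = 100·R/F = 100·4140.5/841.2 = 492.21 %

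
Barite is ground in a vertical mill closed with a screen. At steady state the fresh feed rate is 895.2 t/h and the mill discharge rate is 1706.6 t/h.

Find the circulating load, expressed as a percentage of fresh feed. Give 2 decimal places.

Steady state: M = F + R.
R = M − F = 1706.6 − 895.2 = 811.4 t/h
CL = 100·R/F = 100·811.4/895.2 = 90.64 %

CL = 90.64 %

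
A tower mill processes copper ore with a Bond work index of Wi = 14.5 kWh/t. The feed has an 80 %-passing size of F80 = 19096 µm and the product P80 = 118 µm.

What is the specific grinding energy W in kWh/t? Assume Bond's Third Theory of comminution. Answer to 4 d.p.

W = 10·Wi·[P80^(−½) − F80^(−½)]
1/√118 = 0.092057;  1/√19096 = 0.007237
W = 10·14.5·(0.092057 − 0.007237) = 12.2990 kWh/t

W = 12.2990 kWh/t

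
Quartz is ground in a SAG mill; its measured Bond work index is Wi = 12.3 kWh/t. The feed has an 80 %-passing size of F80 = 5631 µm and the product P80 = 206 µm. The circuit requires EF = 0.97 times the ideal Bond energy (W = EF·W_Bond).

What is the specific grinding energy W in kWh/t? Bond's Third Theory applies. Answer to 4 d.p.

W = 10 Wi / √P80 − 10 Wi / √F80
1/√206 = 0.069673;  1/√5631 = 0.013326
W = 10·12.3·(0.069673 − 0.013326) = 6.9307 kWh/t
With EF = 0.97: W = 6.9307·0.97 = 6.7228 kWh/t

W = 6.7228 kWh/t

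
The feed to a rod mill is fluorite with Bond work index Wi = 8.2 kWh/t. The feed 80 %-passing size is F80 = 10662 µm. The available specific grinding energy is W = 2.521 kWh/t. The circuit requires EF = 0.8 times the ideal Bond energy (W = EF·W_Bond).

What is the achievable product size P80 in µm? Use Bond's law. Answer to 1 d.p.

Bond: W = 10·Wi·(1/√P80 − 1/√F80)
W_Bond = W / EF = 2.521 / 0.8 = 3.1512 kWh/t
⇒ 1/√P80 = W_Bond/(10·Wi) + 1/√F80
  = 3.1512/(10·8.2) + 1/√10662 = 0.038430 + 0.009685 = 0.048114
P80 = (1/0.048114)² = 20.7838² = 431.97 µm

P80 = 432.0 µm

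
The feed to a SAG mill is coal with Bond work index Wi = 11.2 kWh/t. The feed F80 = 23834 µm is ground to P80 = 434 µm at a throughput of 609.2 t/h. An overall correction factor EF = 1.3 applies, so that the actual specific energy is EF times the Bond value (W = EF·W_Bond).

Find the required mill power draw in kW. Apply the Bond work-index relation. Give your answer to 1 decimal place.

W = 10 Wi / √P80 − 10 Wi / √F80
W = 10·11.2·(1/√434 − 1/√23834) = 10·11.2·(0.041524) = 4.6507 kWh/t
Apply correction: 4.6507 × 1.3 = 6.0459 kWh/t
P = W·T = 6.0459·609.2 = 3683.2 kW

P = 3683.2 kW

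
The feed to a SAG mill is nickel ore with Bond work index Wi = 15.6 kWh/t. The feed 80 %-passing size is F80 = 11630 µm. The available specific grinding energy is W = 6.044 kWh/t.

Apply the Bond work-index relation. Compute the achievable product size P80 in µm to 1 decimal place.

P80 = 433.7 µm

W = 10 Wi / √P80 − 10 Wi / √F80
1/√P80 = 1/√F80 + W/(10·Wi)
  = 6.0440/(10·15.6) + 1/√11630 = 0.038744 + 0.009273 = 0.048016
P80 = (1/0.048016)² = 20.8262² = 433.73 µm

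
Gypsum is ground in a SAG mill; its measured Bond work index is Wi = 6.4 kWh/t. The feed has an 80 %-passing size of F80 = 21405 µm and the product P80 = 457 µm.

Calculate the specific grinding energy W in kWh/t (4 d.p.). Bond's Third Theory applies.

W = 10 Wi (1/√P80 − 1/√F80)  [Bond]
1/√457 = 0.046778;  1/√21405 = 0.006835
W = 10·6.4·(0.046778 − 0.006835) = 2.5563 kWh/t

W = 2.5563 kWh/t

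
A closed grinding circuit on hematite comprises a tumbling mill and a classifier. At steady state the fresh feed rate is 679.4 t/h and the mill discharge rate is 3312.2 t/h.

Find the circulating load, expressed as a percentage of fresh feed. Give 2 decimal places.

CL = 387.52 %

Steady state: M = F + R.
R = M − F = 3312.2 − 679.4 = 2632.8 t/h
CL = 100·R/F = 100·2632.8/679.4 = 387.52 %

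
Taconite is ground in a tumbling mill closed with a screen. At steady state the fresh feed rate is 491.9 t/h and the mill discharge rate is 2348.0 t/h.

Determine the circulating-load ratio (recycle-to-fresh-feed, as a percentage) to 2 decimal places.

CL = 377.33 %

Discharge = new feed + return, hence
R = M − F = 2348.0 − 491.9 = 1856.1 t/h
CL = 100·R/F = 100·1856.1/491.9 = 377.33 %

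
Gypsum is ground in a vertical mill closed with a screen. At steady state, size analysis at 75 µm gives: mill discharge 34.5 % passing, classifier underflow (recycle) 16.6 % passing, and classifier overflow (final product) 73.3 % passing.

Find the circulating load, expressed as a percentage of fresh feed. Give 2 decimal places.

CL = 216.76 %

Let r = R/F. Size balance at 75 µm:
(1+r)d = ru + o → r = (o−d)/(d−u)
r = (73.3 − 34.5)/(34.5 − 16.6) = 38.8/17.9 = 2.1676
CL = 100·r = 216.76 %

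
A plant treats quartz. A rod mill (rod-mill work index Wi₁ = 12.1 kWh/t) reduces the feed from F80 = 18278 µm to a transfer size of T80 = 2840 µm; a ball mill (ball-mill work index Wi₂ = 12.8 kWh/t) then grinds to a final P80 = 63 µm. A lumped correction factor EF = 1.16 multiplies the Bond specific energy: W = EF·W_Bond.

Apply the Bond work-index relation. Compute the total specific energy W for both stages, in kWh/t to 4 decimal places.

W = 10·Wi·[P80^(−½) − F80^(−½)]
Stage 1 (18278→2840 µm, Wi₁=12.1): W₁ = 10·12.1·(0.018765 − 0.007397) = 1.3755 kWh/t
Stage 2 (2840→63 µm, Wi₂=12.8): W₂ = 10·12.8·(0.125988 − 0.018765) = 13.7246 kWh/t
W = W₁ + W₂ = 1.3755 + 13.7246 = 15.1001 kWh/t
Apply correction: 15.1001 × 1.16 = 17.5162 kWh/t

W = 17.5162 kWh/t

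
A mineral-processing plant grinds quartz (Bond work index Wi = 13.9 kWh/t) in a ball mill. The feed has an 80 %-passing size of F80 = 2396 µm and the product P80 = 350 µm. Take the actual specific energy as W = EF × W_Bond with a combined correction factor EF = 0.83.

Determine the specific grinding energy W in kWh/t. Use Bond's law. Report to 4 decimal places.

W = 3.8098 kWh/t

Bond:  W = 10 Wi (1/√P − 1/√F)
1/√350 = 0.053452;  1/√2396 = 0.020429
W = 10·13.9·(0.053452 − 0.020429) = 4.5902 kWh/t
Apply correction: 4.5902 × 0.83 = 3.8098 kWh/t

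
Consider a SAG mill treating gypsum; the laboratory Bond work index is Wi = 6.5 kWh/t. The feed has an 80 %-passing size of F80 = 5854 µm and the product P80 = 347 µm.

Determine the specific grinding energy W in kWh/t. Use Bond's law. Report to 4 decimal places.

W = 10·Wi·(P80^(-½) − F80^(-½))
1/√347 = 0.053683;  1/√5854 = 0.013070
W = 10·6.5·(0.053683 − 0.013070) = 2.6398 kWh/t

W = 2.6398 kWh/t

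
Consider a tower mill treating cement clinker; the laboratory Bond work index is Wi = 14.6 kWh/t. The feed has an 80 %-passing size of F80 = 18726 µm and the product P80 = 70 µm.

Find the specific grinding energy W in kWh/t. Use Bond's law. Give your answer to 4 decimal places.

W = 10 Wi (P80^-0.5 − F80^-0.5)
1/√70 = 0.119523;  1/√18726 = 0.007308
W = 10·14.6·(0.119523 − 0.007308) = 16.3834 kWh/t

W = 16.3834 kWh/t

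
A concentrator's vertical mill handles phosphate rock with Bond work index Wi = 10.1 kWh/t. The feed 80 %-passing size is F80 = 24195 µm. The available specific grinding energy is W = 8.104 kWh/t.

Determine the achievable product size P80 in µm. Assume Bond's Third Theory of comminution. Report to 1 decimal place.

W = 10 Wi / √P80 − 10 Wi / √F80
P80^-0.5 = F80^-0.5 + W/(10 Wi)
  = 8.1040/(10·10.1) + 1/√24195 = 0.080238 + 0.006429 = 0.086667
P80 = (1/0.086667)² = 11.5385² = 133.14 µm

P80 = 133.1 µm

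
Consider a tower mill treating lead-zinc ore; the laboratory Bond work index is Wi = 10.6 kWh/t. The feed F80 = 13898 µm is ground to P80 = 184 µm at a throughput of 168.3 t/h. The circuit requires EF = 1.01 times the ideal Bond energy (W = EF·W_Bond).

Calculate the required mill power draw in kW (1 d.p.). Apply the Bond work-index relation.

P = 1175.5 kW

Bond: W = 10·Wi·(1/√P80 − 1/√F80)
W = 10·10.6·(1/√184 − 1/√13898) = 10·10.6·(0.065238) = 6.9153 kWh/t
W_actual = 1.01 × 6.9153 = 6.9844 kWh/t
P_mill = W·ṁ = 6.9844·168.3 = 1175.5 kW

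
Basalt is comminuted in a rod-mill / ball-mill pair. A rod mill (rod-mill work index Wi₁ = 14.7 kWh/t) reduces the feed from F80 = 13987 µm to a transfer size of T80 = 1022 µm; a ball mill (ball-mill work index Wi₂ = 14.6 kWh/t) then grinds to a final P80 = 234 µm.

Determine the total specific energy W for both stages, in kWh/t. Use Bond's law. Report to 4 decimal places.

W = 8.3326 kWh/t

W = 10 Wi (1/√P80 − 1/√F80)  [Bond]
Stage 1 (13987→1022 µm, Wi₁=14.7): W₁ = 10·14.7·(0.031281 − 0.008455) = 3.3553 kWh/t
Stage 2 (1022→234 µm, Wi₂=14.6): W₂ = 10·14.6·(0.065372 − 0.031281) = 4.9774 kWh/t
W = W₁ + W₂ = 3.3553 + 4.9774 = 8.3326 kWh/t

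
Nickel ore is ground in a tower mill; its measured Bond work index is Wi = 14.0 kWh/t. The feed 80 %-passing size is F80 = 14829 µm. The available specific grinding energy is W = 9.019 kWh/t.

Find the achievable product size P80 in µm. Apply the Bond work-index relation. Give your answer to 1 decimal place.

P80 = 189.6 µm

Bond: W = 10·Wi·(1/√P80 − 1/√F80)
P80^(−½) = W/(10 Wi) + F80^(−½)
  = 9.0190/(10·14.0) + 1/√14829 = 0.064421 + 0.008212 = 0.072633
P80 = (1/0.072633)² = 13.7678² = 189.55 µm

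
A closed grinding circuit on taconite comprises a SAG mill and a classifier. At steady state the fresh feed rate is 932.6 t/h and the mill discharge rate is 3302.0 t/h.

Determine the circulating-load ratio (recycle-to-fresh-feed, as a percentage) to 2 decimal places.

CL = 254.06 %

Steady state: M = F + R.
R = M − F = 3302.0 − 932.6 = 2369.4 t/h
CL = 100·R/F = 100·2369.4/932.6 = 254.06 %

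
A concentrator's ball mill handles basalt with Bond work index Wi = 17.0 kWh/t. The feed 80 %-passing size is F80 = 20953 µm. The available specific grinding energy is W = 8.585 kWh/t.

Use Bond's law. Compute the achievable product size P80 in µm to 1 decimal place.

P80 = 303.4 µm

W_Bond = 10·Wi·(1/√P₈₀ − 1/√F₈₀)
P80^(−½) = W/(10 Wi) + F80^(−½)
  = 8.5850/(10·17.0) + 1/√20953 = 0.050500 + 0.006908 = 0.057408
P80 = (1/0.057408)² = 17.4191² = 303.42 µm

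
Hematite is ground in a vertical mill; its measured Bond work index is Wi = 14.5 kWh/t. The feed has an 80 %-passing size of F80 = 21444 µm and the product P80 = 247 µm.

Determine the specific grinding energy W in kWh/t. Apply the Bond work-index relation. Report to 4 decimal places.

W = 8.2359 kWh/t

Bond:  W = 10 Wi (1/√P − 1/√F)
1/√247 = 0.063628;  1/√21444 = 0.006829
W = 10·14.5·(0.063628 − 0.006829) = 8.2359 kWh/t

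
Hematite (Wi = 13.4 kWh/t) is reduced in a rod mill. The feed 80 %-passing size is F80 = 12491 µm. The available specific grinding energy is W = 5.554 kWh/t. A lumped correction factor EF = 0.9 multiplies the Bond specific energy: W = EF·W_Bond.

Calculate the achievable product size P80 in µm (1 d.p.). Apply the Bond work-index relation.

Bond:  W = 10 Wi (1/√P − 1/√F)
W_Bond = W / EF = 5.554 / 0.9 = 6.1711 kWh/t
P80^-0.5 = F80^-0.5 + W_Bond/(10 Wi)
  = 6.1711/(10·13.4) + 1/√12491 = 0.046053 + 0.008947 = 0.055001
P80 = (1/0.055001)² = 18.1816² = 330.57 µm

P80 = 330.6 µm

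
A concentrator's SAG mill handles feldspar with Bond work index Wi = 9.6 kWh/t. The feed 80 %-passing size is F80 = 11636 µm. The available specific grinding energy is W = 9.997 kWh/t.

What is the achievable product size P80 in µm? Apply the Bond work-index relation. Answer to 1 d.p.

P80 = 77.8 µm

Bond:  W = 10 Wi (1/√P − 1/√F)
P80^-0.5 = F80^-0.5 + W/(10 Wi)
  = 9.9970/(10·9.6) + 1/√11636 = 0.104135 + 0.009270 = 0.113406
P80 = (1/0.113406)² = 8.8179² = 77.76 µm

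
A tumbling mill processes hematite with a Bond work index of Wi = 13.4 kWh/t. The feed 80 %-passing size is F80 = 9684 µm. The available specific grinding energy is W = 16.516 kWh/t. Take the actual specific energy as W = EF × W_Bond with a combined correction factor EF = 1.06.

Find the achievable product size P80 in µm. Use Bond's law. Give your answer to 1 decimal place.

Bond: W = 10·Wi·(1/√P80 − 1/√F80)
W_Bond = W / EF = 16.516 / 1.06 = 15.5811 kWh/t
1/√P80 = 1/√F80 + W_Bond/(10·Wi)
  = 15.5811/(10·13.4) + 1/√9684 = 0.116277 + 0.010162 = 0.126439
P80 = (1/0.126439)² = 7.9090² = 62.55 µm

P80 = 62.6 µm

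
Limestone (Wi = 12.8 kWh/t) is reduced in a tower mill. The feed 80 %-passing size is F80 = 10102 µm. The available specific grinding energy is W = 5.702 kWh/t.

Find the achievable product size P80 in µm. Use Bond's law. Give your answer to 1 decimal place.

P80 = 336.7 µm

Bond:  W = 10 Wi (1/√P − 1/√F)
P80^(−½) = W/(10 Wi) + F80^(−½)
  = 5.7020/(10·12.8) + 1/√10102 = 0.044547 + 0.009949 = 0.054496
P80 = (1/0.054496)² = 18.3499² = 336.72 µm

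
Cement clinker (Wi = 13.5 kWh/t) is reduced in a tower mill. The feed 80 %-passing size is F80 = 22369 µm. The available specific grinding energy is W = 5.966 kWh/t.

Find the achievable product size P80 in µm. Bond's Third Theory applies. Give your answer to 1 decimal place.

W = 10 Wi / √P80 − 10 Wi / √F80
⇒ 1/√P80 = W/(10·Wi) + 1/√F80
  = 5.9660/(10·13.5) + 1/√22369 = 0.044193 + 0.006686 = 0.050879
P80 = (1/0.050879)² = 19.6546² = 386.30 µm

P80 = 386.3 µm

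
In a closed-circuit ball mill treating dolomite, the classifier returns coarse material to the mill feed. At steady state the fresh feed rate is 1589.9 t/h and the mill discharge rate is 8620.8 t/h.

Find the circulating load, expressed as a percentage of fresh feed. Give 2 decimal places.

M = F + R at steady state, so:
R = M − F = 8620.8 − 1589.9 = 7030.9 t/h
CL = 100·R/F = 100·7030.9/1589.9 = 442.22 %

CL = 442.22 %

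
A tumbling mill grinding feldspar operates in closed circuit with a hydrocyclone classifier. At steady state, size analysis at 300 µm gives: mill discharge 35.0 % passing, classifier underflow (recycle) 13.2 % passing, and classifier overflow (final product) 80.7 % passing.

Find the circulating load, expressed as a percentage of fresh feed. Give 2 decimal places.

CL = 209.63 %

Balance %-passing 300 µm (r = R/F):
Fd + Rd = Ru + Fo ⇒ R/F = (o−d)/(d−u)
r = (80.7 − 35.0)/(35.0 − 13.2) = 45.7/21.8 = 2.0963
CL = 100·r = 209.63 %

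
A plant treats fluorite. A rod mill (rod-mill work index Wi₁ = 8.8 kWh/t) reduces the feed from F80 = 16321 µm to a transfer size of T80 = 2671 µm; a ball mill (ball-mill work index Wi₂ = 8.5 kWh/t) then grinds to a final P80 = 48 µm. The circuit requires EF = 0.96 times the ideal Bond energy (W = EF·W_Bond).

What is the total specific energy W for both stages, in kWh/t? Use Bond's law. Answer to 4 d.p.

Bond:  W = 10 Wi (1/√P − 1/√F)
Stage 1 (16321→2671 µm, Wi₁=8.8): W₁ = 10·8.8·(0.019349 − 0.007828) = 1.0139 kWh/t
Stage 2 (2671→48 µm, Wi₂=8.5): W₂ = 10·8.5·(0.144338 − 0.019349) = 10.6240 kWh/t
W = W₁ + W₂ = 1.0139 + 10.6240 = 11.6379 kWh/t
With EF = 0.96: W = 11.6379·0.96 = 11.1724 kWh/t

W = 11.1724 kWh/t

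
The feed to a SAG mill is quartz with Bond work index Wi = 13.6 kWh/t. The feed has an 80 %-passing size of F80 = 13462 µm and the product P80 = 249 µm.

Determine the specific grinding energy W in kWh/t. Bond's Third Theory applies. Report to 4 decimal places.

W = 10·Wi·(P80^(-½) − F80^(-½))
1/√249 = 0.063372;  1/√13462 = 0.008619
W = 10·13.6·(0.063372 − 0.008619) = 7.4465 kWh/t

W = 7.4465 kWh/t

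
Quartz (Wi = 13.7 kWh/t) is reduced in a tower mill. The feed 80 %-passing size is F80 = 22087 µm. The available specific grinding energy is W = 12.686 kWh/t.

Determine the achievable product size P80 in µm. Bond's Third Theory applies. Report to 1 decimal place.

W = 10 Wi (P80^-0.5 − F80^-0.5)
1/√P80 = 1/√F80 + W/(10·Wi)
  = 12.6860/(10·13.7) + 1/√22087 = 0.092599 + 0.006729 = 0.099327
P80 = (1/0.099327)² = 10.0677² = 101.36 µm

P80 = 101.4 µm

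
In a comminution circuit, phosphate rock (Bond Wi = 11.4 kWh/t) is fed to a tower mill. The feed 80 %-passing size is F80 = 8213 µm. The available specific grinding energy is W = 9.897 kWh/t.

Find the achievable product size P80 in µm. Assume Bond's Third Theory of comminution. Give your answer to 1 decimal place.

Bond: W = 10·Wi·(1/√P80 − 1/√F80)
P80^(−½) = W/(10 Wi) + F80^(−½)
  = 9.8970/(10·11.4) + 1/√8213 = 0.086816 + 0.011034 = 0.097850
P80 = (1/0.097850)² = 10.2197² = 104.44 µm

P80 = 104.4 µm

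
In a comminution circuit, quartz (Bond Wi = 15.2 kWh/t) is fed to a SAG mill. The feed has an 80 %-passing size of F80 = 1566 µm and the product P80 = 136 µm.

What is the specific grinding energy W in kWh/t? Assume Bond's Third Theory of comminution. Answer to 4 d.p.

W = 10·Wi·[P80^(−½) − F80^(−½)]
1/√136 = 0.085749;  1/√1566 = 0.025270
W = 10·15.2·(0.085749 − 0.025270) = 9.1929 kWh/t

W = 9.1929 kWh/t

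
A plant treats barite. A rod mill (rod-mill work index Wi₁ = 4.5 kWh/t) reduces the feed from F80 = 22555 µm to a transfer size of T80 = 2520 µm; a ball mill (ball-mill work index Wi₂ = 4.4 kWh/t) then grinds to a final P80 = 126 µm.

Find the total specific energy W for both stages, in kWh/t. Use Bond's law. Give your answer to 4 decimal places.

W = 3.6401 kWh/t

W = 10·Wi·[P80^(−½) − F80^(−½)]
Stage 1 (22555→2520 µm, Wi₁=4.5): W₁ = 10·4.5·(0.019920 − 0.006659) = 0.5968 kWh/t
Stage 2 (2520→126 µm, Wi₂=4.4): W₂ = 10·4.4·(0.089087 − 0.019920) = 3.0433 kWh/t
W = W₁ + W₂ = 0.5968 + 3.0433 = 3.6401 kWh/t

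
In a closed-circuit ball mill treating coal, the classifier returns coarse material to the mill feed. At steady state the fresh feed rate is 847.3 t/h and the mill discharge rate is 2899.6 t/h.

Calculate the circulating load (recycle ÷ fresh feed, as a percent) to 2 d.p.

Mill node: discharge = fresh + recycle.
R = M − F = 2899.6 − 847.3 = 2052.3 t/h
CL = 100·R/F = 100·2052.3/847.3 = 242.22 %

CL = 242.22 %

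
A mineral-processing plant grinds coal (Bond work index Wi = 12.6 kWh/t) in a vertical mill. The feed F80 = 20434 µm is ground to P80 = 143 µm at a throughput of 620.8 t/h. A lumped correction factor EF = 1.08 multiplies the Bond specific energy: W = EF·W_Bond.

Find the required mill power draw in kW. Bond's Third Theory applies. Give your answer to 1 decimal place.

P = 6473.5 kW

W = 10 Wi (1/√P80 − 1/√F80)  [Bond]
W = 10·12.6·(1/√143 − 1/√20434) = 10·12.6·(0.076629) = 9.6552 kWh/t
Apply correction: 9.6552 × 1.08 = 10.4276 kWh/t
Power = W × throughput = 10.4276 kWh/t × 620.8 t/h = 6473.5 kW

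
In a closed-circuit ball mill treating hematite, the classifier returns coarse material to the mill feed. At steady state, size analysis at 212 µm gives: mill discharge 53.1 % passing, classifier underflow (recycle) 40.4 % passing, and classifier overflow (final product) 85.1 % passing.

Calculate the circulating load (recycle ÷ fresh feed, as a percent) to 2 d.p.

CL = 251.97 %

Two-product formula at 212 µm:
d + r·d = r·u + o → r(d−u) = o−d
r = (85.1 − 53.1)/(53.1 − 40.4) = 32.0/12.7 = 2.5197
CL = 100·r = 251.97 %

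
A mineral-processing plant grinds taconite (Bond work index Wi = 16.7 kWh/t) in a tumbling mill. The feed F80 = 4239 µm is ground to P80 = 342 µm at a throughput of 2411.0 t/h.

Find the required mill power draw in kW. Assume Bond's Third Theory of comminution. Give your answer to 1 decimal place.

Bond: W = 10·Wi·(1/√P80 − 1/√F80)
W = 10·16.7·(1/√342 − 1/√4239) = 10·16.7·(0.038715) = 6.4653 kWh/t
Power = W × throughput = 6.4653 kWh/t × 2411.0 t/h = 15587.9 kW

P = 15587.9 kW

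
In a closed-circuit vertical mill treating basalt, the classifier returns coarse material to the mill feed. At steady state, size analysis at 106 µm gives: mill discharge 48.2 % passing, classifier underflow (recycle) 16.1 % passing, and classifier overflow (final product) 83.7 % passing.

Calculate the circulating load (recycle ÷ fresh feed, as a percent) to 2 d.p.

CL = 110.59 %

Let r = R/F. Size balance at 106 µm:
Fd + Rd = Ru + Fo ⇒ R/F = (o−d)/(d−u)
r = (83.7 − 48.2)/(48.2 − 16.1) = 35.5/32.1 = 1.1059
CL = 100·r = 110.59 %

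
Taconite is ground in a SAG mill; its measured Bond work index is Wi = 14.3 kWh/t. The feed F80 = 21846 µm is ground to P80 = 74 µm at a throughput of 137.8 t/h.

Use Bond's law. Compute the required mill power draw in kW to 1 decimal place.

W = 10 Wi / √P80 − 10 Wi / √F80
W = 10·14.3·(1/√74 − 1/√21846) = 10·14.3·(0.109482) = 15.6559 kWh/t
Mill draw = 15.6559 × 137.8 = 2157.4 kW

P = 2157.4 kW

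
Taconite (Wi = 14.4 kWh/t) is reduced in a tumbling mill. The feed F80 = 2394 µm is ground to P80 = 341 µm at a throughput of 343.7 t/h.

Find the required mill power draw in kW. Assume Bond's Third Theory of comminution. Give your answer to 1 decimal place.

W = 10 Wi (1/√P80 − 1/√F80)  [Bond]
W = 10·14.4·(1/√341 − 1/√2394) = 10·14.4·(0.033715) = 4.8550 kWh/t
P_mill = W·ṁ = 4.8550·343.7 = 1668.7 kW

P = 1668.7 kW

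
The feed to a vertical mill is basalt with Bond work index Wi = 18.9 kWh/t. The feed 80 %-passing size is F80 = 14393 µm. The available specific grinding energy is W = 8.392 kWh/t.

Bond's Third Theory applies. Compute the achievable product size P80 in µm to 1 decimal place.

P80 = 359.6 µm

W = 10·Wi·(P80^(-½) − F80^(-½))
⇒ 1/√P80 = W/(10·Wi) + 1/√F80
  = 8.3920/(10·18.9) + 1/√14393 = 0.044402 + 0.008335 = 0.052737
P80 = (1/0.052737)² = 18.9618² = 359.55 µm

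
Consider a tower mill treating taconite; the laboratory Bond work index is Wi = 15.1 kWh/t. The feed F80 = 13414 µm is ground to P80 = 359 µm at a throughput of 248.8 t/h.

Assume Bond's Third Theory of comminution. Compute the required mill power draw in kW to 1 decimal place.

W = 10 Wi (1/√P80 − 1/√F80)  [Bond]
W = 10·15.1·(1/√359 − 1/√13414) = 10·15.1·(0.044144) = 6.6657 kWh/t
Mill draw = 6.6657 × 248.8 = 1658.4 kW

P = 1658.4 kW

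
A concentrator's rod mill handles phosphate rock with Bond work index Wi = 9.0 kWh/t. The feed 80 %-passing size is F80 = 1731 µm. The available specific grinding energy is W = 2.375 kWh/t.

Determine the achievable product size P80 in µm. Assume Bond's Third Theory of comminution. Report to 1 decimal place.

Bond: W = 10·Wi·(1/√P80 − 1/√F80)
1/√P80 = 1/√F80 + W/(10·Wi)
  = 2.3750/(10·9.0) + 1/√1731 = 0.026389 + 0.024035 = 0.050424
P80 = (1/0.050424)² = 19.8317² = 393.30 µm

P80 = 393.3 µm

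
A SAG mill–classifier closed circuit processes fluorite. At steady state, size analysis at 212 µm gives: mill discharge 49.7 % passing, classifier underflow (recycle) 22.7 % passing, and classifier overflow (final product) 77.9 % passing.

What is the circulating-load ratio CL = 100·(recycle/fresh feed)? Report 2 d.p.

CL = 104.44 %

Two-product formula at 212 µm:
r = (o − d)/(d − u)
r = (77.9 − 49.7)/(49.7 − 22.7) = 28.2/27.0 = 1.0444
CL = 100·r = 104.44 %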